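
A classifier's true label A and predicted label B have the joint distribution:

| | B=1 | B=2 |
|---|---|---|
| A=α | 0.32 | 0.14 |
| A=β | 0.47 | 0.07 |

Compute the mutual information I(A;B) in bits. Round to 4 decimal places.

0.0332 bits

Marginals: p(A) = (0.4600, 0.5400), p(B) = (0.7900, 0.2100).
I(A;B) = Σ p(x,y)·log₂[p(x,y)/(p(x)p(y))].
  (α,1): 0.32·log₂(0.8806) = -0.05872
  (α,2): 0.14·log₂(1.4493) = 0.07495
  (β,1): 0.47·log₂(1.1017) = 0.06570
  (β,2): 0.07·log₂(0.6173) = -0.04872
Sum = 0.0332 bits.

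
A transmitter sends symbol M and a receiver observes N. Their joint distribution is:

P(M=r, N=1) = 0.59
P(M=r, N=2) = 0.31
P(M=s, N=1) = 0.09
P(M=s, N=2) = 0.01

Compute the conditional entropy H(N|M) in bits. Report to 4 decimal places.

Marginals: p(M) = (0.9000, 0.1000), p(N) = (0.6800, 0.3200).
H(N|M) = Σ p(M) · H(N|M=·).
  M=r: p=0.9000, H(N|M=r) = 0.9290
  M=s: p=0.1000, H(N|M=s) = 0.4690
Weighted sum = 0.8830 bits.

0.8830 bits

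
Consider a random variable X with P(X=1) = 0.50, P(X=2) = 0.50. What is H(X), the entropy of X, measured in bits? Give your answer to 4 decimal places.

1.0000 bits

H(X) = −Σ p·log₂ p.
  −(0.50)·log₂(0.50) = 0.50000
  −(0.50)·log₂(0.50) = 0.50000
Sum: 0.50000 + 0.50000 = 1.0000 bits.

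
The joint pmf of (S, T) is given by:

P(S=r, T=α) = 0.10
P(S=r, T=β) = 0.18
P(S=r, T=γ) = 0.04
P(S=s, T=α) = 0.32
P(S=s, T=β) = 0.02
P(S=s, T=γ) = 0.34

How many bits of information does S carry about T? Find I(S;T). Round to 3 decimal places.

Marginals: p(S) = (0.3200, 0.6800), p(T) = (0.4200, 0.2000, 0.3800).
I(S;T) = H(S) + H(T) − H(S,T).
H(S) = 0.9044, H(T) = 1.5205, H(S,T) = 2.1313.
I(S;T) = 0.9044 + 1.5205 − 2.1313 = 0.294 bits.

0.294 bits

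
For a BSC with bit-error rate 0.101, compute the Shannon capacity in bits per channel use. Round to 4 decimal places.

0.5278 bits

Binary symmetric channel: C = 1 − h₂(ε) where h₂ is the binary entropy function.
h₂(0.101) = −0.101·log₂0.101 − 0.899·log₂0.899 = 0.4722.
C = 1 − 0.4722 = 0.5278 bits per channel use.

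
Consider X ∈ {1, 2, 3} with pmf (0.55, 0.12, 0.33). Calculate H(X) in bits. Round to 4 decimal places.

1.3693 bits

H(X) = −Σ p·log₂ p.
  −(0.55)·log₂(0.55) = 0.47437
  −(0.12)·log₂(0.12) = 0.36707
  −(0.33)·log₂(0.33) = 0.52782
Sum: 0.47437 + 0.36707 + 0.52782 = 1.3693 bits.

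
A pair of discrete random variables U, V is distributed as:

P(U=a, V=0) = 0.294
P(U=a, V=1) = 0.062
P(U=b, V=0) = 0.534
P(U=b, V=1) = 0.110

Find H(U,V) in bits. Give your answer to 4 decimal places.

H(U,V) = −Σ p(x,y)·log₂ p(x,y) over all 4 cells.
  cell (a,0): −0.294·log₂0.294 = 0.51924
  cell (a,1): −0.062·log₂0.062 = 0.24872
  cell (b,0): −0.534·log₂0.534 = 0.48332
  cell (b,1): −0.110·log₂0.110 = 0.35029
Sum = 1.6016 bits.

1.6016 bits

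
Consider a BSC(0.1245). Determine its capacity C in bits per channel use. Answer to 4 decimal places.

0.4578 bits

Binary symmetric channel: C = 1 − h₂(ε) where h₂ is the binary entropy function.
h₂(0.1245) = −0.1245·log₂0.1245 − 0.8755·log₂0.8755 = 0.5422.
C = 1 − 0.5422 = 0.4578 bits per channel use.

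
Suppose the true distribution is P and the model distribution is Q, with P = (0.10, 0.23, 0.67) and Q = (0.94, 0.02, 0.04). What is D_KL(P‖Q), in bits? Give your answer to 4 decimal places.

D(P‖Q) = Σ p·log₂(p/q).
  0.10·log₂(0.10/0.94) = -0.32327
  0.23·log₂(0.23/0.02) = 0.81042
  0.67·log₂(0.67/0.04) = 2.72428
D(P‖Q) = 3.2114 bits.

3.2114 bits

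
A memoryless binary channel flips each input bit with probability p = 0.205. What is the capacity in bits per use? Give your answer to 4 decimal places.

Binary symmetric channel: C = 1 − h₂(ε) where h₂ is the binary entropy function.
h₂(0.205) = −0.205·log₂0.205 − 0.795·log₂0.795 = 0.7318.
C = 1 − 0.7318 = 0.2682 bits per channel use.

0.2682 bits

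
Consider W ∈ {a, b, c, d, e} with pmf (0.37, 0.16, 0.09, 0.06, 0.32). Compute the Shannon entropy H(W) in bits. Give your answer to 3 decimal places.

H(W) = −Σ p·log₂ p.
  −(0.37)·log₂(0.37) = 0.5307
  −(0.16)·log₂(0.16) = 0.4230
  −(0.09)·log₂(0.09) = 0.3127
  −(0.06)·log₂(0.06) = 0.2435
  −(0.32)·log₂(0.32) = 0.5260
Sum: 0.5307 + 0.4230 + 0.3127 + 0.2435 + 0.5260 = 2.036 bits.

2.036 bits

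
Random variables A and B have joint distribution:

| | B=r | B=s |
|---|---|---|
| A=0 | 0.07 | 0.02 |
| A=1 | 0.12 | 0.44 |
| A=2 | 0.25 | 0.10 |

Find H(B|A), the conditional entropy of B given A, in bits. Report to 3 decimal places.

Chain rule: H(B|A) = H(A,B) − H(A).
Marginals: p(A) = (0.0900, 0.5600, 0.3500), p(B) = (0.4400, 0.5600).
H(A,B) = 2.1018 bits; H(A) = 1.3112 bits.
H(B|A) = 2.1018 − 1.3112 = 0.791 bits.

0.791 bits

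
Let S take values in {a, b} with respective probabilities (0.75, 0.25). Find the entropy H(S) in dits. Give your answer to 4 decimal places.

0.2442 dits

H(S) = −Σ p·log₁₀ p.
  −(0.75)·log₁₀(0.75) = 0.09370
  −(0.25)·log₁₀(0.25) = 0.15051
Sum: 0.09370 + 0.15051 = 0.2442 dits.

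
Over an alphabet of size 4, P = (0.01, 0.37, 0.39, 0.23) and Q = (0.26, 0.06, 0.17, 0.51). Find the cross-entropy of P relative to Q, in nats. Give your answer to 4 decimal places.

H(P,Q) = −Σ p·ln q.
  −0.01·ln(0.26) = 0.01347
  −0.37·ln(0.06) = 1.04096
  −0.39·ln(0.17) = 0.69106
  −0.23·ln(0.51) = 0.15487
H(P,Q) = 1.9004 nats.

1.9004 nats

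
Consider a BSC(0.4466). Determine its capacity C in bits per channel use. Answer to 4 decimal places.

0.0082 bits

Binary symmetric channel: C = 1 − h₂(ε) where h₂ is the binary entropy function.
h₂(0.4466) = −0.4466·log₂0.4466 − 0.5534·log₂0.5534 = 0.9918.
C = 1 − 0.9918 = 0.0082 bits per channel use.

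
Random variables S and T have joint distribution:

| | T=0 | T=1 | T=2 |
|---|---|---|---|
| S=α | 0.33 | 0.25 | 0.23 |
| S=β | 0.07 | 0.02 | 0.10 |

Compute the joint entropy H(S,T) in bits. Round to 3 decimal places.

H(S,T) = −Σ p(x,y)·log₂ p(x,y) over all 6 cells.
  cell (α,0): −0.33·log₂0.33 = 0.5278
  cell (α,1): −0.25·log₂0.25 = 0.5000
  cell (α,2): −0.23·log₂0.23 = 0.4877
  cell (β,0): −0.07·log₂0.07 = 0.2686
  cell (β,1): −0.02·log₂0.02 = 0.1129
  cell (β,2): −0.10·log₂0.10 = 0.3322
Sum = 2.229 bits.

2.229 bits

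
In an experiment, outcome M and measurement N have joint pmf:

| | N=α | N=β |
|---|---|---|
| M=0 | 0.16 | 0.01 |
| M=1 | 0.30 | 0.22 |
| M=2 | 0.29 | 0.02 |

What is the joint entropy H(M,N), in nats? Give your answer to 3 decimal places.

1.471 nats

H(M,N) = −Σ p(x,y)·ln p(x,y) over all 6 cells.
  cell (0,α): −0.16·ln0.16 = 0.2932
  cell (0,β): −0.01·ln0.01 = 0.0461
  cell (1,α): −0.30·ln0.30 = 0.3612
  cell (1,β): −0.22·ln0.22 = 0.3331
  cell (2,α): −0.29·ln0.29 = 0.3590
  cell (2,β): −0.02·ln0.02 = 0.0782
Sum = 1.471 nats.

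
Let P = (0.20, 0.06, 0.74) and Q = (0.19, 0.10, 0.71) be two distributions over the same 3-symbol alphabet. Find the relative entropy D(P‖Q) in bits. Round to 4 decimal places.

0.0148 bits

D(P‖Q) = Σ p·log₂(p/q).
  0.20·log₂(0.20/0.19) = 0.01480
  0.06·log₂(0.06/0.10) = -0.04422
  0.74·log₂(0.74/0.71) = 0.04418
D(P‖Q) = 0.0148 bits.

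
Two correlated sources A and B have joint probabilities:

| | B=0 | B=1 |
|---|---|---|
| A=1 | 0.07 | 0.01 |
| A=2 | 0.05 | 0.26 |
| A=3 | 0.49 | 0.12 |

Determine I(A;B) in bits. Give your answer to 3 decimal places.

0.287 bits

Marginals: p(A) = (0.0800, 0.3100, 0.6100), p(B) = (0.6100, 0.3900).
I(A;B) = H(A) + H(B) − H(A,B).
H(A) = 1.2503, H(B) = 0.9648, H(A,B) = 1.9277.
I(A;B) = 1.2503 + 0.9648 − 1.9277 = 0.287 bits.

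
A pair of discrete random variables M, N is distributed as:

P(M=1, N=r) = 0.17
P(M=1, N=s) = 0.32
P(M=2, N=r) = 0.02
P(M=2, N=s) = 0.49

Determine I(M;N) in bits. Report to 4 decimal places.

0.1234 bits

Marginals: p(M) = (0.4900, 0.5100), p(N) = (0.1900, 0.8100).
I(M;N) = H(M) + H(N) − H(M,N).
H(M) = 0.9997, H(N) = 0.7015, H(M,N) = 1.5778.
I(M;N) = 0.9997 + 0.7015 − 1.5778 = 0.1234 bits.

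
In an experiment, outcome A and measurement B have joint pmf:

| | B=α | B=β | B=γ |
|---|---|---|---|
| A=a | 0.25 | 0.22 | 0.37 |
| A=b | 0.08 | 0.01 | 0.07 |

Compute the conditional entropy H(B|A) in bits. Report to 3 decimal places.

Chain rule: H(B|A) = H(A,B) − H(A).
Marginals: p(A) = (0.8400, 0.1600), p(B) = (0.3300, 0.2300, 0.4400).
H(A,B) = 2.1378 bits; H(A) = 0.6343 bits.
H(B|A) = 2.1378 − 0.6343 = 1.503 bits.

1.503 bits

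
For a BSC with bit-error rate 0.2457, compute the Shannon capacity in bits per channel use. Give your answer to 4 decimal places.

Binary symmetric channel: C = 1 − h₂(ε) where h₂ is the binary entropy function.
h₂(0.2457) = −0.2457·log₂0.2457 − 0.7543·log₂0.7543 = 0.8044.
C = 1 − 0.8044 = 0.1956 bits per channel use.

0.1956 bits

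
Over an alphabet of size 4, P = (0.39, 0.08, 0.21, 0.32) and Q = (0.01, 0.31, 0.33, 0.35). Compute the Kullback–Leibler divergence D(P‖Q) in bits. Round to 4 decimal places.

1.7267 bits

D(P‖Q) = Σ p·log₂(p/q).
  0.39·log₂(0.39/0.01) = 2.06131
  0.08·log₂(0.08/0.31) = -0.15634
  0.21·log₂(0.21/0.33) = -0.13694
  0.32·log₂(0.32/0.35) = -0.04137
D(P‖Q) = 1.7267 bits.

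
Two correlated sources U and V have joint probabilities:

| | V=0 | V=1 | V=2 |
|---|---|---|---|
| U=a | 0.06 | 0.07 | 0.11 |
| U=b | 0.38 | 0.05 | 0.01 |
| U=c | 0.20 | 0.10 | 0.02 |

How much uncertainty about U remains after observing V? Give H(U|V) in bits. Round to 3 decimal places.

Marginals: p(U) = (0.2400, 0.4400, 0.3200), p(V) = (0.6400, 0.2200, 0.1400).
H(U|V) = Σ p(V) · H(U|V=·).
  V=0: p=0.6400, H(U|V=0) = 1.2911
  V=1: p=0.2200, H(U|V=1) = 1.5285
  V=2: p=0.1400, H(U|V=2) = 0.9464
Weighted sum = 1.295 bits.

1.295 bits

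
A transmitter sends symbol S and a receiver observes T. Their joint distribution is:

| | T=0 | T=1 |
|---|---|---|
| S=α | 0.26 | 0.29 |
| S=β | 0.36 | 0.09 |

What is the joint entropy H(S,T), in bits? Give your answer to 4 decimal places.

1.8665 bits

H(S,T) = −Σ p(x,y)·log₂ p(x,y) over all 4 cells.
  cell (α,0): −0.26·log₂0.26 = 0.50529
  cell (α,1): −0.29·log₂0.29 = 0.51790
  cell (β,0): −0.36·log₂0.36 = 0.53062
  cell (β,1): −0.09·log₂0.09 = 0.31265
Sum = 1.8665 bits.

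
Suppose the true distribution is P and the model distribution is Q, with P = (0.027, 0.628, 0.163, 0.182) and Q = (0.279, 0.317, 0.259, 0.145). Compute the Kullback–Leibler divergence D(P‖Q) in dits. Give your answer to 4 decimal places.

0.1443 dits

D(P‖Q) = Σ p·log₁₀(p/q).
  0.027·log₁₀(0.027/0.279) = -0.02738
  0.628·log₁₀(0.628/0.317) = 0.18645
  0.163·log₁₀(0.163/0.259) = -0.03278
  0.182·log₁₀(0.182/0.145) = 0.01796
D(P‖Q) = 0.1443 dits.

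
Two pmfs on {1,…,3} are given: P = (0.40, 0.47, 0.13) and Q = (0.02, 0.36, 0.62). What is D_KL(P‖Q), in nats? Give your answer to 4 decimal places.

1.1205 nats

D(P‖Q) = Σ p·ln(p/q).
  0.40·ln(0.40/0.02) = 1.19829
  0.47·ln(0.47/0.36) = 0.12532
  0.13·ln(0.13/0.62) = -0.20308
D(P‖Q) = 1.1205 nats.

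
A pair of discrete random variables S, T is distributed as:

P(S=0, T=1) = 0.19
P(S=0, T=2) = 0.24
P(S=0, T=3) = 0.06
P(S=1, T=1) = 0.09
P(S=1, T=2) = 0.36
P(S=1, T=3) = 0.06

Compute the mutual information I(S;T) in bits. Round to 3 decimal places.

0.043 bits

Marginals: p(S) = (0.4900, 0.5100), p(T) = (0.2800, 0.6000, 0.1200).
I(S;T) = H(S) + H(T) − H(S,T).
H(S) = 0.9997, H(T) = 1.3235, H(S,T) = 2.2797.
I(S;T) = 0.9997 + 1.3235 − 2.2797 = 0.043 bits.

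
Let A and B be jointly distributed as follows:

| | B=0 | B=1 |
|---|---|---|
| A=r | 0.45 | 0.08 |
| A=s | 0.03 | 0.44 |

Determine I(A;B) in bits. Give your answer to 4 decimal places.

Marginals: p(A) = (0.5300, 0.4700), p(B) = (0.4800, 0.5200).
I(A;B) = H(A) + H(B) − H(A,B).
H(A) = 0.9974, H(B) = 0.9988, H(A,B) = 1.4828.
I(A;B) = 0.9974 + 0.9988 − 1.4828 = 0.5134 bits.

0.5134 bits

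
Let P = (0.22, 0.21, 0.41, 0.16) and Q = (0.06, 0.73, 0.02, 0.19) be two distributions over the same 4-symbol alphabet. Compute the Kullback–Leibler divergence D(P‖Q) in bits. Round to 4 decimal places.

1.7818 bits

D(P‖Q) = Σ p·log₂(p/q).
  0.22·log₂(0.22/0.06) = 0.41238
  0.21·log₂(0.21/0.73) = -0.37748
  0.41·log₂(0.41/0.02) = 1.78660
  0.16·log₂(0.16/0.19) = -0.03967
D(P‖Q) = 1.7818 bits.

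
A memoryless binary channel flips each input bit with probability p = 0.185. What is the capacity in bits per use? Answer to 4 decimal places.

Binary symmetric channel: C = 1 − h₂(ε) where h₂ is the binary entropy function.
h₂(0.185) = −0.185·log₂0.185 − 0.815·log₂0.815 = 0.6909.
C = 1 − 0.6909 = 0.3091 bits per channel use.

0.3091 bits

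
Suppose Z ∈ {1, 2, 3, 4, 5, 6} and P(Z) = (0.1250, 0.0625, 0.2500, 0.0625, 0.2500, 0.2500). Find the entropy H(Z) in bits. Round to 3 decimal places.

2.375 bits

H(Z) = −Σ p·log₂ p.
  −(0.1250)·log₂(0.1250) = 0.3750
  −(0.0625)·log₂(0.0625) = 0.2500
  −(0.2500)·log₂(0.2500) = 0.5000
  −(0.0625)·log₂(0.0625) = 0.2500
  −(0.2500)·log₂(0.2500) = 0.5000
  −(0.2500)·log₂(0.2500) = 0.5000
Sum: 0.3750 + 0.2500 + 0.5000 + 0.2500 + 0.5000 + 0.5000 = 2.375 bits.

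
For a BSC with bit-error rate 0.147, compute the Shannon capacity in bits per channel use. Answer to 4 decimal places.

Binary symmetric channel: C = 1 − h₂(ε) where h₂ is the binary entropy function.
h₂(0.147) = −0.147·log₂0.147 − 0.853·log₂0.853 = 0.6023.
C = 1 − 0.6023 = 0.3977 bits per channel use.

0.3977 bits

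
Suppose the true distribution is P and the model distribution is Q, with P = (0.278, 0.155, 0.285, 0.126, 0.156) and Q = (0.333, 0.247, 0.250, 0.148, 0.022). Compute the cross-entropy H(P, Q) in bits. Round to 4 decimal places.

H(P,Q) = −Σ p·log₂ q.
  −0.278·log₂(0.333) = 0.44102
  −0.155·log₂(0.247) = 0.31270
  −0.285·log₂(0.250) = 0.57000
  −0.126·log₂(0.148) = 0.34730
  −0.156·log₂(0.022) = 0.85899
H(P,Q) = 2.5300 bits.

2.5300 bits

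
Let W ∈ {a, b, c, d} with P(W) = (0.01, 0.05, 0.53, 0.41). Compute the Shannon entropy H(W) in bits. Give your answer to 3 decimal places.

1.295 bits

H(W) = −Σ p·log₂ p.
  −(0.01)·log₂(0.01) = 0.0664
  −(0.05)·log₂(0.05) = 0.2161
  −(0.53)·log₂(0.53) = 0.4854
  −(0.41)·log₂(0.41) = 0.5274
Sum: 0.0664 + 0.2161 + 0.4854 + 0.5274 = 1.295 bits.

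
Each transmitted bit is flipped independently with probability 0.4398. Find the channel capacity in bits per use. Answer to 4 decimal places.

0.0105 bits

Binary symmetric channel: C = 1 − h₂(ε) where h₂ is the binary entropy function.
h₂(0.4398) = −0.4398·log₂0.4398 − 0.5602·log₂0.5602 = 0.9895.
C = 1 − 0.9895 = 0.0105 bits per channel use.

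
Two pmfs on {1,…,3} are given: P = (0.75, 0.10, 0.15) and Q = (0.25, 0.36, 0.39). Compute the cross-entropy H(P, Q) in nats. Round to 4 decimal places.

1.2831 nats

H(P,Q) = −Σ p·ln q.
  −0.75·ln(0.25) = 1.03972
  −0.10·ln(0.36) = 0.10217
  −0.15·ln(0.39) = 0.14124
H(P,Q) = 1.2831 nats.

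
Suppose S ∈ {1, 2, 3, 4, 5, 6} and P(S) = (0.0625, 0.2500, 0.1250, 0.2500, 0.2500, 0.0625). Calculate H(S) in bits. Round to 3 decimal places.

2.375 bits

H(S) = −Σ p·log₂ p.
  −(0.0625)·log₂(0.0625) = 0.2500
  −(0.2500)·log₂(0.2500) = 0.5000
  −(0.1250)·log₂(0.1250) = 0.3750
  −(0.2500)·log₂(0.2500) = 0.5000
  −(0.2500)·log₂(0.2500) = 0.5000
  −(0.0625)·log₂(0.0625) = 0.2500
Sum: 0.2500 + 0.5000 + 0.3750 + 0.5000 + 0.5000 + 0.2500 = 2.375 bits.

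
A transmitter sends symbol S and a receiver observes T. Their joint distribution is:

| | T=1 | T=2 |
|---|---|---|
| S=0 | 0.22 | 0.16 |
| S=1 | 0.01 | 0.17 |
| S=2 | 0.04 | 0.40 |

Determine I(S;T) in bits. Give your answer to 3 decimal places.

0.219 bits

Marginals: p(S) = (0.3800, 0.1800, 0.4400), p(T) = (0.2700, 0.7300).
I(S;T) = H(S) + H(T) − H(S,T).
H(S) = 1.4969, H(T) = 0.8415, H(S,T) = 2.1191.
I(S;T) = 1.4969 + 0.8415 − 2.1191 = 0.219 bits.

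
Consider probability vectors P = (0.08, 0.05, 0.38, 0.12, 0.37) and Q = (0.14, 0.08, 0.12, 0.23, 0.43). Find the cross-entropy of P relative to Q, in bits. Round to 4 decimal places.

H(P,Q) = −Σ p·log₂ q.
  −0.08·log₂(0.14) = 0.22692
  −0.05·log₂(0.08) = 0.18219
  −0.38·log₂(0.12) = 1.16238
  −0.12·log₂(0.23) = 0.25444
  −0.37·log₂(0.43) = 0.45051
H(P,Q) = 2.2764 bits.

2.2764 bits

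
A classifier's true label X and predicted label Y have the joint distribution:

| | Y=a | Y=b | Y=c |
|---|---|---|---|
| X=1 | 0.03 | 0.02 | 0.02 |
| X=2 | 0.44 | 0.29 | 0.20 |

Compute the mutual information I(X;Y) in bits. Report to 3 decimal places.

0.001 bits

Marginals: p(X) = (0.0700, 0.9300), p(Y) = (0.4700, 0.3100, 0.2200).
I(X;Y) = Σ p(x,y)·log₂[p(x,y)/(p(x)p(y))].
  (1,a): 0.03·log₂(0.9119) = -0.0040
  (1,b): 0.02·log₂(0.9217) = -0.0024
  (1,c): 0.02·log₂(1.2987) = 0.0075
  (2,a): 0.44·log₂(1.0066) = 0.0042
  (2,b): 0.29·log₂(1.0059) = 0.0025
  (2,c): 0.20·log₂(0.9775) = -0.0066
Sum = 0.001 bits.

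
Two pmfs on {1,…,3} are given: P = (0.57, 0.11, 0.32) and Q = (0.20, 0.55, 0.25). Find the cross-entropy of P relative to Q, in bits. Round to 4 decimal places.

H(P,Q) = −Σ p·log₂ q.
  −0.57·log₂(0.20) = 1.32350
  −0.11·log₂(0.55) = 0.09487
  −0.32·log₂(0.25) = 0.64000
H(P,Q) = 2.0584 bits.

2.0584 bits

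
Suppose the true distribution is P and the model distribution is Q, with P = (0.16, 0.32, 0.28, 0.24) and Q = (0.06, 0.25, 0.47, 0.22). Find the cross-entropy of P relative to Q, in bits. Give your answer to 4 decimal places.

2.1187 bits

H(P,Q) = −Σ p·log₂ q.
  −0.16·log₂(0.06) = 0.64942
  −0.32·log₂(0.25) = 0.64000
  −0.28·log₂(0.47) = 0.30499
  −0.24·log₂(0.22) = 0.52426
H(P,Q) = 2.1187 bits.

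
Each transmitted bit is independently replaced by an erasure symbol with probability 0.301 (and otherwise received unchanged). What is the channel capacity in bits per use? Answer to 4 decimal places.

0.6990 bits

Binary erasure channel: capacity C = 1 − ε.
C = 1 − 0.301 = 0.6990 bits per channel use.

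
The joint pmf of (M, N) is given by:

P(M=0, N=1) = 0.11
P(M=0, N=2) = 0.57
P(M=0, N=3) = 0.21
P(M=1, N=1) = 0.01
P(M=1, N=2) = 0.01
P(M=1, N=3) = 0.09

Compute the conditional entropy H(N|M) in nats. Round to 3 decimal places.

0.853 nats

Chain rule: H(N|M) = H(M,N) − H(M).
Marginals: p(M) = (0.8900, 0.1100), p(N) = (0.1200, 0.5800, 0.3000).
H(M,N) = 1.1998 nats; H(M) = 0.3465 nats.
H(N|M) = 1.1998 − 0.3465 = 0.853 nats.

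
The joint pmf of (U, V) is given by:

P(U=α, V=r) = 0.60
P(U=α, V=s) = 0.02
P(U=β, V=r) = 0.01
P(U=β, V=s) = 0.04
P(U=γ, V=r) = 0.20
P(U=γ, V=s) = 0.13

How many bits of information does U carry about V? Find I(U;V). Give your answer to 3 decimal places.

Marginals: p(U) = (0.6200, 0.0500, 0.3300), p(V) = (0.8100, 0.1900).
I(U;V) = Σ p(x,y)·log₂[p(x,y)/(p(x)p(y))].
  (α,r): 0.60·log₂(1.1947) = 0.1540
  (α,s): 0.02·log₂(0.1698) = -0.0512
  (β,r): 0.01·log₂(0.2469) = -0.0202
  (β,s): 0.04·log₂(4.2105) = 0.0830
  (γ,r): 0.20·log₂(0.7482) = -0.0837
  (γ,s): 0.13·log₂(2.0734) = 0.1368
Sum = 0.219 bits.

0.219 bits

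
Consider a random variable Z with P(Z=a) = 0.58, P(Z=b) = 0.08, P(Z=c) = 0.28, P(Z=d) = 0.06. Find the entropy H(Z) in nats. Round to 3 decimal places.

H(Z) = −Σ p·ln p.
  −(0.58)·ln(0.58) = 0.3159
  −(0.08)·ln(0.08) = 0.2021
  −(0.28)·ln(0.28) = 0.3564
  −(0.06)·ln(0.06) = 0.1688
Sum: 0.3159 + 0.2021 + 0.3564 + 0.1688 = 1.043 nats.

1.043 nats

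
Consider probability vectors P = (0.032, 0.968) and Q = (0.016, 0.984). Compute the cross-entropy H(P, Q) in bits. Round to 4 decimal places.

H(P,Q) = −Σ p·log₂ q.
  −0.032·log₂(0.016) = 0.19091
  −0.968·log₂(0.984) = 0.02253
H(P,Q) = 0.2134 bits.

0.2134 bits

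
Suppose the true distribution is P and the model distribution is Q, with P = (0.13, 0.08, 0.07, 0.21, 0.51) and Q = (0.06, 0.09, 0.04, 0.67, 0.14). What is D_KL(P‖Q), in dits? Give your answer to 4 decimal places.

0.2371 dits

D(P‖Q) = Σ p·log₁₀(p/q).
  0.13·log₁₀(0.13/0.06) = 0.04365
  0.08·log₁₀(0.08/0.09) = -0.00409
  0.07·log₁₀(0.07/0.04) = 0.01701
  0.21·log₁₀(0.21/0.67) = -0.10581
  0.51·log₁₀(0.51/0.14) = 0.28634
D(P‖Q) = 0.2371 dits.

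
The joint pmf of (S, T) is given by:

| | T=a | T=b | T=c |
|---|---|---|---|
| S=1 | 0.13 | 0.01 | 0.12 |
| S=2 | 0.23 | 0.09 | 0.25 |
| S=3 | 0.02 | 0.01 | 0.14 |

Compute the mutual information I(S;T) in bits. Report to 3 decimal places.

0.085 bits

Marginals: p(S) = (0.2600, 0.5700, 0.1700), p(T) = (0.3800, 0.1100, 0.5100).
I(S;T) = Σ p(x,y)·log₂[p(x,y)/(p(x)p(y))].
  (1,a): 0.13·log₂(1.3158) = 0.0515
  (1,b): 0.01·log₂(0.3497) = -0.0152
  (1,c): 0.12·log₂(0.9050) = -0.0173
  (2,a): 0.23·log₂(1.0619) = 0.0199
  (2,b): 0.09·log₂(1.4354) = 0.0469
  (2,c): 0.25·log₂(0.8600) = -0.0544
  (3,a): 0.02·log₂(0.3096) = -0.0338
  (3,b): 0.01·log₂(0.5348) = -0.0090
  (3,c): 0.14·log₂(1.6148) = 0.0968
Sum = 0.085 bits.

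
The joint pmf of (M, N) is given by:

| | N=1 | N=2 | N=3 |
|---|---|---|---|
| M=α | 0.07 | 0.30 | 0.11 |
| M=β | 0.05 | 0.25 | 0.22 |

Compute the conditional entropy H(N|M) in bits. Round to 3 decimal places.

Chain rule: H(N|M) = H(M,N) − H(M).
Marginals: p(M) = (0.4800, 0.5200), p(N) = (0.1200, 0.5500, 0.3300).
H(M,N) = 2.3366 bits; H(M) = 0.9988 bits.
H(N|M) = 2.3366 − 0.9988 = 1.338 bits.

1.338 bits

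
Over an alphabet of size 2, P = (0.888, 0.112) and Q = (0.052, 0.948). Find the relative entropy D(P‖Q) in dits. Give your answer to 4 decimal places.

D(P‖Q) = Σ p·log₁₀(p/q).
  0.888·log₁₀(0.888/0.052) = 1.09438
  0.112·log₁₀(0.112/0.948) = -0.10389
D(P‖Q) = 0.9905 dits.

0.9905 dits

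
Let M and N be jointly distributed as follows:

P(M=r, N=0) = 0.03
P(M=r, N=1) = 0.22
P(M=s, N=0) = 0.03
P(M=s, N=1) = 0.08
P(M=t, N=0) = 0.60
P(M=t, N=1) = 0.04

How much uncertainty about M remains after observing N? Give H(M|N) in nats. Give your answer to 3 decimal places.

Marginals: p(M) = (0.2500, 0.1100, 0.6400), p(N) = (0.6600, 0.3400).
H(M|N) = Σ p(N) · H(M|N=·).
  N=0: p=0.6600, H(M|N=0) = 0.3676
  N=1: p=0.3400, H(M|N=1) = 0.8739
Weighted sum = 0.540 nats.

0.540 nats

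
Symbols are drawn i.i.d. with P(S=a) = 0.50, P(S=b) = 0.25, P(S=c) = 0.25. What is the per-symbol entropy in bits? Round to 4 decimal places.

1.5000 bits

H(S) = −Σ p·log₂ p.
  −(0.50)·log₂(0.50) = 0.50000
  −(0.25)·log₂(0.25) = 0.50000
  −(0.25)·log₂(0.25) = 0.50000
Sum: 0.50000 + 0.50000 + 0.50000 = 1.5000 bits.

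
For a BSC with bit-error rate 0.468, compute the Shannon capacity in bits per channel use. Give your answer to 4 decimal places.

Binary symmetric channel: C = 1 − h₂(ε) where h₂ is the binary entropy function.
h₂(0.468) = −0.468·log₂0.468 − 0.532·log₂0.532 = 0.9970.
C = 1 − 0.9970 = 0.0030 bits per channel use.

0.0030 bits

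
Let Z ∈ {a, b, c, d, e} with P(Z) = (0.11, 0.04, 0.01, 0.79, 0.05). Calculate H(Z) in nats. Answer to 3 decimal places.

H(Z) = −Σ p·ln p.
  −(0.11)·ln(0.11) = 0.2428
  −(0.04)·ln(0.04) = 0.1288
  −(0.01)·ln(0.01) = 0.0461
  −(0.79)·ln(0.79) = 0.1862
  −(0.05)·ln(0.05) = 0.1498
Sum: 0.2428 + 0.1288 + 0.0461 + 0.1862 + 0.1498 = 0.754 nats.

0.754 nats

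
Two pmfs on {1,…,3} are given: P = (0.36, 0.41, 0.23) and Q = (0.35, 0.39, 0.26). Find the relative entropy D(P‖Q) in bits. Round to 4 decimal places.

0.0035 bits

D(P‖Q) = Σ p·log₂(p/q).
  0.36·log₂(0.36/0.35) = 0.01463
  0.41·log₂(0.41/0.39) = 0.02958
  0.23·log₂(0.23/0.26) = -0.04068
D(P‖Q) = 0.0035 bits.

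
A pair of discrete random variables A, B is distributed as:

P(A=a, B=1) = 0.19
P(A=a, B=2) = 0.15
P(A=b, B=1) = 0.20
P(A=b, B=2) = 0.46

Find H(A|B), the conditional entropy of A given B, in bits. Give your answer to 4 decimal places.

Marginals: p(A) = (0.3400, 0.6600), p(B) = (0.3900, 0.6100).
H(A|B) = Σ p(B) · H(A|B=·).
  B=1: p=0.3900, H(A|B=1) = 0.9995
  B=2: p=0.6100, H(A|B=2) = 0.8047
Weighted sum = 0.8807 bits.

0.8807 bits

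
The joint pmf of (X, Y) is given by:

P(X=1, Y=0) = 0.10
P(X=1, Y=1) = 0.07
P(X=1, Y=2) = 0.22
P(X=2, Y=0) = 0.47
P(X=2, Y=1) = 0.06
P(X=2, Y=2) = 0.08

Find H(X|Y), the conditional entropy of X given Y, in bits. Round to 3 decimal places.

0.762 bits

Chain rule: H(X|Y) = H(X,Y) − H(Y).
Marginals: p(X) = (0.3900, 0.6100), p(Y) = (0.5700, 0.1300, 0.3000).
H(X,Y) = 2.1283 bits; H(Y) = 1.3660 bits.
H(X|Y) = 2.1283 − 1.3660 = 0.762 bits.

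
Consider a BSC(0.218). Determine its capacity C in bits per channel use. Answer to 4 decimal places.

0.2435 bits

Binary symmetric channel: C = 1 − h₂(ε) where h₂ is the binary entropy function.
h₂(0.218) = −0.218·log₂0.218 − 0.782·log₂0.782 = 0.7565.
C = 1 − 0.7565 = 0.2435 bits per channel use.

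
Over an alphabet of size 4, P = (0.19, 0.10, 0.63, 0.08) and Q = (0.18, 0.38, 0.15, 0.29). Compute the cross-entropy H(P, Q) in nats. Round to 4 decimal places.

1.7168 nats

H(P,Q) = −Σ p·ln q.
  −0.19·ln(0.18) = 0.32581
  −0.10·ln(0.38) = 0.09676
  −0.63·ln(0.15) = 1.19519
  −0.08·ln(0.29) = 0.09903
H(P,Q) = 1.7168 nats.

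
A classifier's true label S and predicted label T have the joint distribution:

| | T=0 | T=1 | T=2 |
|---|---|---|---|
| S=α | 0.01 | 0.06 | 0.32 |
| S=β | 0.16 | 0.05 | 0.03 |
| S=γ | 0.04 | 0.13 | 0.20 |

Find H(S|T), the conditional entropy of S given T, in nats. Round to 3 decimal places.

Chain rule: H(S|T) = H(S,T) − H(T).
Marginals: p(S) = (0.3900, 0.2400, 0.3700), p(T) = (0.2100, 0.2400, 0.5500).
H(S,T) = 1.8435 nats; H(T) = 0.9991 nats.
H(S|T) = 1.8435 − 0.9991 = 0.844 nats.

0.844 nats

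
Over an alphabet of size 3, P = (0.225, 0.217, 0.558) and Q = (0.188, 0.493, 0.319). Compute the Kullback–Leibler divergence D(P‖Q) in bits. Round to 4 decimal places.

D(P‖Q) = Σ p·log₂(p/q).
  0.225·log₂(0.225/0.188) = 0.05832
  0.217·log₂(0.217/0.493) = -0.25690
  0.558·log₂(0.558/0.319) = 0.45014
D(P‖Q) = 0.2516 bits.

0.2516 bits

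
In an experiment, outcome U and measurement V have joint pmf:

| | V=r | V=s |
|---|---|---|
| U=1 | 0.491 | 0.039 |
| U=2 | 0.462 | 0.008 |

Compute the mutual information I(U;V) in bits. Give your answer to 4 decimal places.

0.0141 bits

Marginals: p(U) = (0.5300, 0.4700), p(V) = (0.9530, 0.0470).
I(U;V) = H(U) + H(V) − H(U,V).
H(U) = 0.9974, H(V) = 0.2735, H(U,V) = 1.2568.
I(U;V) = 0.9974 + 0.2735 − 1.2568 = 0.0141 bits.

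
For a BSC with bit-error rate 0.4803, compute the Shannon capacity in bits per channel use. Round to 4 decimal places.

0.0011 bits

Binary symmetric channel: C = 1 − h₂(ε) where h₂ is the binary entropy function.
h₂(0.4803) = −0.4803·log₂0.4803 − 0.5197·log₂0.5197 = 0.9989.
C = 1 − 0.9989 = 0.0011 bits per channel use.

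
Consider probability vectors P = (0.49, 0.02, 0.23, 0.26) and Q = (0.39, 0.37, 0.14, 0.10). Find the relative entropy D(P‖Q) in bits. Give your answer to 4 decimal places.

D(P‖Q) = Σ p·log₂(p/q).
  0.49·log₂(0.49/0.39) = 0.16136
  0.02·log₂(0.02/0.37) = -0.08419
  0.23·log₂(0.23/0.14) = 0.16473
  0.26·log₂(0.26/0.10) = 0.35841
D(P‖Q) = 0.6003 bits.

0.6003 bits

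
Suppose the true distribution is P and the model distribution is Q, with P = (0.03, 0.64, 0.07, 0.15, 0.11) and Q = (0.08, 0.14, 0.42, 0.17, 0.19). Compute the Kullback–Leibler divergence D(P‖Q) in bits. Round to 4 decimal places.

1.0661 bits

D(P‖Q) = Σ p·log₂(p/q).
  0.03·log₂(0.03/0.08) = -0.04245
  0.64·log₂(0.64/0.14) = 1.40329
  0.07·log₂(0.07/0.42) = -0.18095
  0.15·log₂(0.15/0.17) = -0.02709
  0.11·log₂(0.11/0.19) = -0.08673
D(P‖Q) = 1.0661 bits.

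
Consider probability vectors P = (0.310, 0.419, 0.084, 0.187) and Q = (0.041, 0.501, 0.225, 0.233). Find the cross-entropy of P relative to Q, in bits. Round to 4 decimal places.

2.4201 bits

H(P,Q) = −Σ p·log₂ q.
  −0.310·log₂(0.041) = 1.42855
  −0.419·log₂(0.501) = 0.41779
  −0.084·log₂(0.225) = 0.18077
  −0.187·log₂(0.233) = 0.39300
H(P,Q) = 2.4201 bits.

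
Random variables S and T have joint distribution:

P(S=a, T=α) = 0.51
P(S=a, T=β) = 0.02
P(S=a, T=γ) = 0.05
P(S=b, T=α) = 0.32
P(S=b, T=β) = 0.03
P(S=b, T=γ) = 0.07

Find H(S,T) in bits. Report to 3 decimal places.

1.771 bits

H(S,T) = −Σ p(x,y)·log₂ p(x,y) over all 6 cells.
  cell (a,α): −0.51·log₂0.51 = 0.4954
  cell (a,β): −0.02·log₂0.02 = 0.1129
  cell (a,γ): −0.05·log₂0.05 = 0.2161
  cell (b,α): −0.32·log₂0.32 = 0.5260
  cell (b,β): −0.03·log₂0.03 = 0.1518
  cell (b,γ): −0.07·log₂0.07 = 0.2686
Sum = 1.771 bits.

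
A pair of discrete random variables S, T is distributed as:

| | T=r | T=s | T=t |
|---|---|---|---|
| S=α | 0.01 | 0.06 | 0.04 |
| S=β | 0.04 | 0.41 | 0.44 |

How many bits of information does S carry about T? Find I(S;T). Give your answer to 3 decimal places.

0.006 bits

Marginals: p(S) = (0.1100, 0.8900), p(T) = (0.0500, 0.4700, 0.4800).
I(S;T) = Σ p(x,y)·log₂[p(x,y)/(p(x)p(y))].
  (α,r): 0.01·log₂(1.8182) = 0.0086
  (α,s): 0.06·log₂(1.1605) = 0.0129
  (α,t): 0.04·log₂(0.7576) = -0.0160
  (β,r): 0.04·log₂(0.8989) = -0.0062
  (β,s): 0.41·log₂(0.9802) = -0.0119
  (β,t): 0.44·log₂(1.0300) = 0.0187
Sum = 0.006 bits.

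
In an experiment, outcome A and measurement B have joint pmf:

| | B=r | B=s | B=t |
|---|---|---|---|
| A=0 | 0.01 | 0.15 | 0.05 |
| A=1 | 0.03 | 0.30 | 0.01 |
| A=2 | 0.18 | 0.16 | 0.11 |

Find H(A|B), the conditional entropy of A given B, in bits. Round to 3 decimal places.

1.301 bits

Marginals: p(A) = (0.2100, 0.3400, 0.4500), p(B) = (0.2200, 0.6100, 0.1700).
H(A|B) = Σ p(B) · H(A|B=·).
  B=r: p=0.2200, H(A|B=r) = 0.8315
  B=s: p=0.6100, H(A|B=s) = 1.5076
  B=t: p=0.1700, H(A|B=t) = 1.1661
Weighted sum = 1.301 bits.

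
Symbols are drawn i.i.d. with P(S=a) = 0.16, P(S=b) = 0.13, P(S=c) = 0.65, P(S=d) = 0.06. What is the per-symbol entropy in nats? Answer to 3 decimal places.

H(S) = −Σ p·ln p.
  −(0.16)·ln(0.16) = 0.2932
  −(0.13)·ln(0.13) = 0.2652
  −(0.65)·ln(0.65) = 0.2800
  −(0.06)·ln(0.06) = 0.1688
Sum: 0.2932 + 0.2652 + 0.2800 + 0.1688 = 1.007 nats.

1.007 nats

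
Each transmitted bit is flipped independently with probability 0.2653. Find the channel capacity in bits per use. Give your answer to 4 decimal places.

0.1654 bits

Binary symmetric channel: C = 1 − h₂(ε) where h₂ is the binary entropy function.
h₂(0.2653) = −0.2653·log₂0.2653 − 0.7347·log₂0.7347 = 0.8346.
C = 1 − 0.8346 = 0.1654 bits per channel use.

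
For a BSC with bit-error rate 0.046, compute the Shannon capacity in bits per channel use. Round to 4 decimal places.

Binary symmetric channel: C = 1 − h₂(ε) where h₂ is the binary entropy function.
h₂(0.046) = −0.046·log₂0.046 − 0.954·log₂0.954 = 0.2692.
C = 1 − 0.2692 = 0.7308 bits per channel use.

0.7308 bits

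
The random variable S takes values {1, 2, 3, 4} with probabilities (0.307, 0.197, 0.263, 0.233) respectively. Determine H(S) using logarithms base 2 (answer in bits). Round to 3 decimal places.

H(S) = −Σ p·log₂ p.
  −(0.307)·log₂(0.307) = 0.5230
  −(0.197)·log₂(0.197) = 0.4617
  −(0.263)·log₂(0.263) = 0.5068
  −(0.233)·log₂(0.233) = 0.4897
Sum: 0.5230 + 0.4617 + 0.5068 + 0.4897 = 1.981 bits.

1.981 bits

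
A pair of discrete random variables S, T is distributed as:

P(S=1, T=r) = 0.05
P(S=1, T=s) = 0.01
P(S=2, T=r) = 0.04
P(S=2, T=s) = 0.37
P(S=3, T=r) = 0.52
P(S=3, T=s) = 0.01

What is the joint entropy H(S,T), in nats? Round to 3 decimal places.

H(S,T) = −Σ p(x,y)·ln p(x,y) over all 6 cells.
  cell (1,r): −0.05·ln0.05 = 0.1498
  cell (1,s): −0.01·ln0.01 = 0.0461
  cell (2,r): −0.04·ln0.04 = 0.1288
  cell (2,s): −0.37·ln0.37 = 0.3679
  cell (3,r): −0.52·ln0.52 = 0.3400
  cell (3,s): −0.01·ln0.01 = 0.0461
Sum = 1.079 nats.

1.079 nats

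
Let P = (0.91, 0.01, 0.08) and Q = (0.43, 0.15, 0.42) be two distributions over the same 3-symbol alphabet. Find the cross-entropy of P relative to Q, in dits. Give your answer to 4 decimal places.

0.3719 dits

H(P,Q) = −Σ p·log₁₀ q.
  −0.91·log₁₀(0.43) = 0.33354
  −0.01·log₁₀(0.15) = 0.00824
  −0.08·log₁₀(0.42) = 0.03014
H(P,Q) = 0.3719 dits.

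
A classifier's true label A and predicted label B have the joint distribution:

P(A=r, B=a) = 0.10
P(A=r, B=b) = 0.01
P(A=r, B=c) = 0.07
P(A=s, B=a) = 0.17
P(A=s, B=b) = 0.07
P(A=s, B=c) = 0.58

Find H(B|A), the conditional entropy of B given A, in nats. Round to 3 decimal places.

Marginals: p(A) = (0.1800, 0.8200), p(B) = (0.2700, 0.0800, 0.6500).
H(B|A) = Σ p(A) · H(B|A=·).
  A=r: p=0.1800, H(B|A=r) = 0.8544
  A=s: p=0.8200, H(B|A=s) = 0.7812
Weighted sum = 0.794 nats.

0.794 nats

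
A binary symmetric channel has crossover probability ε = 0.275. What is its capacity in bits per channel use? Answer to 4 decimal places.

0.1515 bits

Binary symmetric channel: C = 1 − h₂(ε) where h₂ is the binary entropy function.
h₂(0.275) = −0.275·log₂0.275 − 0.725·log₂0.725 = 0.8485.
C = 1 − 0.8485 = 0.1515 bits per channel use.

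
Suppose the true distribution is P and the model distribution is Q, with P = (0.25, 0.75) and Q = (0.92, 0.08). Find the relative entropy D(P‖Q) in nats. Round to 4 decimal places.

1.3528 nats

D(P‖Q) = Σ p·ln(p/q).
  0.25·ln(0.25/0.92) = -0.32573
  0.75·ln(0.75/0.08) = 1.67853
D(P‖Q) = 1.3528 nats.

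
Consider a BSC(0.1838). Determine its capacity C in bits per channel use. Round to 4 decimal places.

Binary symmetric channel: C = 1 − h₂(ε) where h₂ is the binary entropy function.
h₂(0.1838) = −0.1838·log₂0.1838 − 0.8162·log₂0.8162 = 0.6883.
C = 1 − 0.6883 = 0.3117 bits per channel use.

0.3117 bits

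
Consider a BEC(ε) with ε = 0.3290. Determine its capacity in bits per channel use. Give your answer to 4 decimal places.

Binary erasure channel: capacity C = 1 − ε.
C = 1 − 0.3290 = 0.6710 bits per channel use.

0.6710 bits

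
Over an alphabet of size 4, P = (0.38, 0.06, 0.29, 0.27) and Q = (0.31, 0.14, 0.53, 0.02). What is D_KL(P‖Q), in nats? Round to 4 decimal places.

D(P‖Q) = Σ p·ln(p/q).
  0.38·ln(0.38/0.31) = 0.07737
  0.06·ln(0.06/0.14) = -0.05084
  0.29·ln(0.29/0.53) = -0.17487
  0.27·ln(0.27/0.02) = 0.70273
D(P‖Q) = 0.5544 nats.

0.5544 nats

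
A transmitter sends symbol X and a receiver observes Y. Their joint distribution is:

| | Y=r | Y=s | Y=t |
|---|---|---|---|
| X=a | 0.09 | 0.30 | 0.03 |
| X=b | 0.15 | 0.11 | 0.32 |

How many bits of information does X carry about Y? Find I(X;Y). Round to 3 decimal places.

Marginals: p(X) = (0.4200, 0.5800), p(Y) = (0.2400, 0.4100, 0.3500).
I(X;Y) = Σ p(x,y)·log₂[p(x,y)/(p(x)p(y))].
  (a,r): 0.09·log₂(0.8929) = -0.0147
  (a,s): 0.30·log₂(1.7422) = 0.2403
  (a,t): 0.03·log₂(0.2041) = -0.0688
  (b,r): 0.15·log₂(1.0776) = 0.0162
  (b,s): 0.11·log₂(0.4626) = -0.1223
  (b,t): 0.32·log₂(1.5764) = 0.2101
Sum = 0.261 bits.

0.261 bits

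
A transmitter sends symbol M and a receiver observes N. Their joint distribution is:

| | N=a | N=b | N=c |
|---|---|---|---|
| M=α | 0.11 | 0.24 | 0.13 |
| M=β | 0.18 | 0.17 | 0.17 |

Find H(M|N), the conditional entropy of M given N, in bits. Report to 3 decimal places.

Marginals: p(M) = (0.4800, 0.5200), p(N) = (0.2900, 0.4100, 0.3000).
H(M|N) = Σ p(N) · H(M|N=·).
  N=a: p=0.2900, H(M|N=a) = 0.9576
  N=b: p=0.4100, H(M|N=b) = 0.9789
  N=c: p=0.3000, H(M|N=c) = 0.9871
Weighted sum = 0.975 bits.

0.975 bits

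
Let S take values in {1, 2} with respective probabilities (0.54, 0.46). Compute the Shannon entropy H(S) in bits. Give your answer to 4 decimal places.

H(S) = −Σ p·log₂ p.
  −(0.54)·log₂(0.54) = 0.48004
  −(0.46)·log₂(0.46) = 0.51534
Sum: 0.48004 + 0.51534 = 0.9954 bits.

0.9954 bits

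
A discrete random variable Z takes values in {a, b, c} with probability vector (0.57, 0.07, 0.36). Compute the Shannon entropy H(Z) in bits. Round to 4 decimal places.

1.2614 bits

H(Z) = −Σ p·log₂ p.
  −(0.57)·log₂(0.57) = 0.46225
  −(0.07)·log₂(0.07) = 0.26856
  −(0.36)·log₂(0.36) = 0.53062
Sum: 0.46225 + 0.26856 + 0.53062 = 1.2614 bits.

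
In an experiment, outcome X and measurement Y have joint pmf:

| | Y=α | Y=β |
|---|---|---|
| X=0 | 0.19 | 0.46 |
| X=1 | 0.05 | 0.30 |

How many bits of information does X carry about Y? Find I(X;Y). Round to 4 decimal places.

Marginals: p(X) = (0.6500, 0.3500), p(Y) = (0.2400, 0.7600).
I(X;Y) = Σ p(x,y)·log₂[p(x,y)/(p(x)p(y))].
  (0,α): 0.19·log₂(1.2179) = 0.05405
  (0,β): 0.46·log₂(0.9312) = -0.04732
  (1,α): 0.05·log₂(0.5952) = -0.03742
  (1,β): 0.30·log₂(1.1278) = 0.05206
Sum = 0.0214 bits.

0.0214 bits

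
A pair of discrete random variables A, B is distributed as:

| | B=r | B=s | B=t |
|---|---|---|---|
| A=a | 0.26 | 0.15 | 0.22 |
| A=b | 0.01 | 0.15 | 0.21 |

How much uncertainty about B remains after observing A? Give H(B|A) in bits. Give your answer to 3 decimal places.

1.396 bits

Chain rule: H(B|A) = H(A,B) − H(A).
Marginals: p(A) = (0.6300, 0.3700), p(B) = (0.2700, 0.3000, 0.4300).
H(A,B) = 2.3462 bits; H(A) = 0.9507 bits.
H(B|A) = 2.3462 − 0.9507 = 1.396 bits.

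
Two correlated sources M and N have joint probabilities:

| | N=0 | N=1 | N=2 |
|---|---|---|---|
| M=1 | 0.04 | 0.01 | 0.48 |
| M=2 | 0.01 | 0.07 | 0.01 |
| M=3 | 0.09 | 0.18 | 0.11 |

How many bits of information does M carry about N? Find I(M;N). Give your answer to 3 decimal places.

Marginals: p(M) = (0.5300, 0.0900, 0.3800), p(N) = (0.1400, 0.2600, 0.6000).
I(M;N) = H(M) + H(N) − H(M,N).
H(M) = 1.3286, H(N) = 1.3446, H(M,N) = 2.2701.
I(M;N) = 1.3286 + 1.3446 − 2.2701 = 0.403 bits.

0.403 bits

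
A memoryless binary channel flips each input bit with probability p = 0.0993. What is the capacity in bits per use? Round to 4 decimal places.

0.5332 bits

Binary symmetric channel: C = 1 − h₂(ε) where h₂ is the binary entropy function.
h₂(0.0993) = −0.0993·log₂0.0993 − 0.9007·log₂0.9007 = 0.4668.
C = 1 − 0.4668 = 0.5332 bits per channel use.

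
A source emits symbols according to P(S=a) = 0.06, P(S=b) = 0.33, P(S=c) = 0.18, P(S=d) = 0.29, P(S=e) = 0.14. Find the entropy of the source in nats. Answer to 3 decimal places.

H(S) = −Σ p·ln p.
  −(0.06)·ln(0.06) = 0.1688
  −(0.33)·ln(0.33) = 0.3659
  −(0.18)·ln(0.18) = 0.3087
  −(0.29)·ln(0.29) = 0.3590
  −(0.14)·ln(0.14) = 0.2753
Sum: 0.1688 + 0.3659 + 0.3087 + 0.3590 + 0.2753 = 1.478 nats.

1.478 nats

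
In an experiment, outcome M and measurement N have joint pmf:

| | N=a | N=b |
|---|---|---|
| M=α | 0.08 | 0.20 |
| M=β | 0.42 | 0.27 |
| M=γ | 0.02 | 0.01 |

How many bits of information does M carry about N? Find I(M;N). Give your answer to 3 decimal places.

Marginals: p(M) = (0.2800, 0.6900, 0.0300), p(N) = (0.5200, 0.4800).
I(M;N) = H(M) + H(N) − H(M,N).
H(M) = 1.0354, H(N) = 0.9988, H(M,N) = 1.9709.
I(M;N) = 1.0354 + 0.9988 − 1.9709 = 0.063 bits.

0.063 bits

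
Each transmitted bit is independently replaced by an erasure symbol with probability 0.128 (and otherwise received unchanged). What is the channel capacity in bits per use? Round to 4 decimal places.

0.8720 bits

Binary erasure channel: capacity C = 1 − ε.
C = 1 − 0.128 = 0.8720 bits per channel use.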